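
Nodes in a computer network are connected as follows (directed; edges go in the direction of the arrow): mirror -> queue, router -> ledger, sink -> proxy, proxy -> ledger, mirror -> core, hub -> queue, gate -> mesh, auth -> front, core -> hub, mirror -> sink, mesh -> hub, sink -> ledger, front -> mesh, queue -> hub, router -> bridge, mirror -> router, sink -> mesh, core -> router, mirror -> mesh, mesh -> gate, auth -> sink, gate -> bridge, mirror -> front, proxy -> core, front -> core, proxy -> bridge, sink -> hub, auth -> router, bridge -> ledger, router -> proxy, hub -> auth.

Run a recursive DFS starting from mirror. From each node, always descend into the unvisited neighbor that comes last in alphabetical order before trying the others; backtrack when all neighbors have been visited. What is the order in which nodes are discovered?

mirror → sink → proxy → ledger → core → router → bridge → hub → queue → auth → front → mesh → gate

Visit mirror
mirror → sink
sink → proxy
proxy → ledger
proxy → core
core → router
router → bridge
core → hub
hub → queue
hub → auth
auth → front
front → mesh
mesh → gate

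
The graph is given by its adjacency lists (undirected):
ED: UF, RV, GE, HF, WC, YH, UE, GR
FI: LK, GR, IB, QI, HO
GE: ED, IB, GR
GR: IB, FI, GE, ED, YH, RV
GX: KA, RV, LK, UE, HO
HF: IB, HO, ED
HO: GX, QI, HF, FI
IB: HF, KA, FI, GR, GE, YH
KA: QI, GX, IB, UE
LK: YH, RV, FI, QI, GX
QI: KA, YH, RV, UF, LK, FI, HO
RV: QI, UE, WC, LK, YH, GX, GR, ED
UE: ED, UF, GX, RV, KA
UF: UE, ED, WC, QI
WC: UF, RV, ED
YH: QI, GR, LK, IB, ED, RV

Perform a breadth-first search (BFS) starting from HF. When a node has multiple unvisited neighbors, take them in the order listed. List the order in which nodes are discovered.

Visit HF; enqueue IB, HO, ED → queue [IB, HO, ED]
Visit IB; enqueue KA, FI, GR, GE, YH → queue [HO, ED, KA, FI, GR, GE, YH]
Visit HO; enqueue GX, QI → queue [ED, KA, FI, GR, GE, YH, GX, QI]
Visit ED; enqueue UF, RV, WC, UE → queue [KA, FI, GR, GE, YH, GX, QI, UF, RV, WC, UE]
Visit KA → queue [FI, GR, GE, YH, GX, QI, UF, RV, WC, UE]
Visit FI; enqueue LK → queue [GR, GE, YH, GX, QI, UF, RV, WC, UE, LK]
Visit GR → queue [GE, YH, GX, QI, UF, RV, WC, UE, LK]
Visit GE → queue [YH, GX, QI, UF, RV, WC, UE, LK]
Visit YH → queue [GX, QI, UF, RV, WC, UE, LK]
Visit GX → queue [QI, UF, RV, WC, UE, LK]
Visit QI → queue [UF, RV, WC, UE, LK]
Visit UF → queue [RV, WC, UE, LK]
Visit RV → queue [WC, UE, LK]
Visit WC → queue [UE, LK]
Visit UE → queue [LK]
Visit LK → queue []

HF -> IB -> HO -> ED -> KA -> FI -> GR -> GE -> YH -> GX -> QI -> UF -> RV -> WC -> UE -> LK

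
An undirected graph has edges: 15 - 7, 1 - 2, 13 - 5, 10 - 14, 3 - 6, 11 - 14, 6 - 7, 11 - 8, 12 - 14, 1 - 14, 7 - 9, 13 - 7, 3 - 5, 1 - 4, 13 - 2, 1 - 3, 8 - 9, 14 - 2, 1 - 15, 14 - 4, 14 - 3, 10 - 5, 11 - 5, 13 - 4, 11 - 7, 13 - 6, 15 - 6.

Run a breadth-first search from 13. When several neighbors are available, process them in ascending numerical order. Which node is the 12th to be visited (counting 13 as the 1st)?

Visit 13; enqueue 2, 4, 5, 6, 7 → queue [2, 4, 5, 6, 7]
Visit 2; enqueue 1, 14 → queue [4, 5, 6, 7, 1, 14]
Visit 4 → queue [5, 6, 7, 1, 14]
Visit 5; enqueue 3, 10, 11 → queue [6, 7, 1, 14, 3, 10, 11]
Visit 6; enqueue 15 → queue [7, 1, 14, 3, 10, 11, 15]
Visit 7; enqueue 9 → queue [1, 14, 3, 10, 11, 15, 9]
Visit 1 → queue [14, 3, 10, 11, 15, 9]
Visit 14; enqueue 12 → queue [3, 10, 11, 15, 9, 12]
Visit 3 → queue [10, 11, 15, 9, 12]
Visit 10 → queue [11, 15, 9, 12]
Visit 11; enqueue 8 → queue [15, 9, 12, 8]
Visit 15 → queue [9, 12, 8]
Visit 9 → queue [12, 8]
Visit 12 → queue [8]
Visit 8 → queue []

Visit order: 13, 2, 4, 5, 6, 7, 1, 14, 3, 10, 11, 15, 9, 12, 8

15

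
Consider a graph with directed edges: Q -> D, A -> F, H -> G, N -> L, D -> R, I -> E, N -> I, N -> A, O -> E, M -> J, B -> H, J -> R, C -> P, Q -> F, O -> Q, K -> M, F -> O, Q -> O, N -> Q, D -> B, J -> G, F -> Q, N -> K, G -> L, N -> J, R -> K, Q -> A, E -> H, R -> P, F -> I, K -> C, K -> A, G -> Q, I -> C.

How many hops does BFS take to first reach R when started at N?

Level 0: N
Level 1: A, I, J, K, L, Q
Level 2: C, D, E, F, G, M, O, R
Level 3: B, H, P
R first appears at level 2.

2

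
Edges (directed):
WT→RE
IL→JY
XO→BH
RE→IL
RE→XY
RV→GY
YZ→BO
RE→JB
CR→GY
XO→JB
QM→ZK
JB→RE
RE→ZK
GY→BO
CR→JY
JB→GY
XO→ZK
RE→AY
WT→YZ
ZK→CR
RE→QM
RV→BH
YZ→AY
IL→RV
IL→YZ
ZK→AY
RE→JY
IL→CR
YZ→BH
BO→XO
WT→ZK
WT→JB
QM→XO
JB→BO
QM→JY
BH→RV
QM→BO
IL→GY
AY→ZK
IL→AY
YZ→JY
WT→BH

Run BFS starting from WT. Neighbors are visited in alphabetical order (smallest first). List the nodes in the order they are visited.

WT BH JB RE YZ ZK RV BO GY AY IL JY QM XY CR XO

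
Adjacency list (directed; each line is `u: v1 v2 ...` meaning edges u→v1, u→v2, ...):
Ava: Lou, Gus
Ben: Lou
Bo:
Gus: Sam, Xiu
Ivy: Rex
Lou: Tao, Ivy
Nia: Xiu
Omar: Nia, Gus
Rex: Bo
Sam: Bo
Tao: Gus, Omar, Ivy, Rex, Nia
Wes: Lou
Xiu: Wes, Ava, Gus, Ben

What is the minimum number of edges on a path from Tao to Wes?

3

Level 0: Tao
Level 1: Gus, Ivy, Nia, Omar, Rex
Level 2: Bo, Sam, Xiu
Level 3: Ava, Ben, Wes
Level 4: Lou
Wes first appears at level 3.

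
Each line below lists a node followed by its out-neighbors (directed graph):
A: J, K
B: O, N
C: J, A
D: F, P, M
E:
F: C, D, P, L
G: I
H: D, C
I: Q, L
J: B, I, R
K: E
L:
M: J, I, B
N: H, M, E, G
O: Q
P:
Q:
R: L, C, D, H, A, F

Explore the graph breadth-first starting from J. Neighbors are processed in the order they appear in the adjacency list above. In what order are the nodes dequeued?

Visit J; enqueue B, I, R → queue [B, I, R]
Visit B; enqueue O, N → queue [I, R, O, N]
Visit I; enqueue Q, L → queue [R, O, N, Q, L]
Visit R; enqueue C, D, H, A, F → queue [O, N, Q, L, C, D, H, A, F]
Visit O → queue [N, Q, L, C, D, H, A, F]
Visit N; enqueue M, E, G → queue [Q, L, C, D, H, A, F, M, E, G]
Visit Q → queue [L, C, D, H, A, F, M, E, G]
Visit L → queue [C, D, H, A, F, M, E, G]
Visit C → queue [D, H, A, F, M, E, G]
Visit D; enqueue P → queue [H, A, F, M, E, G, P]
Visit H → queue [A, F, M, E, G, P]
Visit A; enqueue K → queue [F, M, E, G, P, K]
Visit F → queue [M, E, G, P, K]
Visit M → queue [E, G, P, K]
Visit E → queue [G, P, K]
Visit G → queue [P, K]
Visit P → queue [K]
Visit K → queue []

J -> B -> I -> R -> O -> N -> Q -> L -> C -> D -> H -> A -> F -> M -> E -> G -> P -> K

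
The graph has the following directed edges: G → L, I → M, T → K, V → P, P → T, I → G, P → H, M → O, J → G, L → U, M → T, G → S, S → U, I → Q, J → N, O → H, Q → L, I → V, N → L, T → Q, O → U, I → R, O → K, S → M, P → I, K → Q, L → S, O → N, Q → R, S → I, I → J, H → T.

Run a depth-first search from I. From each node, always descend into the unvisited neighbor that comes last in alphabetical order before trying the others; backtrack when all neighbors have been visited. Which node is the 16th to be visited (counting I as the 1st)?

G

Visit I
I → V
V → P
P → T
T → Q
Q → R
Q → L
L → U
L → S
S → M
M → O
O → N
O → K
O → H
I → J
J → G

Visit order: I, V, P, T, Q, R, L, U, S, M, O, N, K, H, J, G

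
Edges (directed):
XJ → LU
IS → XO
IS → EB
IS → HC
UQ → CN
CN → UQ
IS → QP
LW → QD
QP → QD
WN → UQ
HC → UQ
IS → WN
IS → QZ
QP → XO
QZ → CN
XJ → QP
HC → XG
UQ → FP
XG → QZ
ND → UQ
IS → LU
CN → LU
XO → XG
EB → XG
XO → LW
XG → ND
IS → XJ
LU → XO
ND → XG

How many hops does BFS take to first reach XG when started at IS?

2

Level 0: IS
Level 1: EB, HC, LU, QP, QZ, WN, XJ, XO
Level 2: CN, LW, QD, UQ, XG
Level 3: FP, ND
XG first appears at level 2.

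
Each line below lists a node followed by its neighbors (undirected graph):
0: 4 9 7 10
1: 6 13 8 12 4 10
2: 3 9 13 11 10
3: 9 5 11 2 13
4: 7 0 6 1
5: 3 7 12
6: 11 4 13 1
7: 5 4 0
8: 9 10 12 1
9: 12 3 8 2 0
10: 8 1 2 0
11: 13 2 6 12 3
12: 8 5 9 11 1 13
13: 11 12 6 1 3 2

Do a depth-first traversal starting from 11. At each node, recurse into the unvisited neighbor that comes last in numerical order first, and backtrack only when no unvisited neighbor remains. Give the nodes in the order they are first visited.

11 13 12 9 8 10 2 3 5 7 4 6 1 0

Visit 11
11 → 13
13 → 12
12 → 9
9 → 8
8 → 10
10 → 2
2 → 3
3 → 5
5 → 7
7 → 4
4 → 6
6 → 1
4 → 0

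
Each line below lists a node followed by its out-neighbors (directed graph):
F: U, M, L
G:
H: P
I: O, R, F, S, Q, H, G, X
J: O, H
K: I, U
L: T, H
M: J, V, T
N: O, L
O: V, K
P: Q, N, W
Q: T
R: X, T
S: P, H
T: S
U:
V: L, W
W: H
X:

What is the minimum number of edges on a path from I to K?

2

Level 0: I
Level 1: F, G, H, O, Q, R, S, X
Level 2: K, L, M, P, T, U, V
Level 3: J, N, W
K first appears at level 2.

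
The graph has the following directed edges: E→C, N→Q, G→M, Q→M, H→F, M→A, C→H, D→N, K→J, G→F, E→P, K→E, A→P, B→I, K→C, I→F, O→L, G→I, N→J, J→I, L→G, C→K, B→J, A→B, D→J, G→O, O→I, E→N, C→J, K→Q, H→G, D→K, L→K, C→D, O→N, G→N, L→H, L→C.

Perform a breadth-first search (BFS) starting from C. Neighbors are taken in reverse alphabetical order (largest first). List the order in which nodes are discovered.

Visit C; enqueue K, J, H, D → queue [K, J, H, D]
Visit K; enqueue Q, E → queue [J, H, D, Q, E]
Visit J; enqueue I → queue [H, D, Q, E, I]
Visit H; enqueue G, F → queue [D, Q, E, I, G, F]
Visit D; enqueue N → queue [Q, E, I, G, F, N]
Visit Q; enqueue M → queue [E, I, G, F, N, M]
Visit E; enqueue P → queue [I, G, F, N, M, P]
Visit I → queue [G, F, N, M, P]
Visit G; enqueue O → queue [F, N, M, P, O]
Visit F → queue [N, M, P, O]
Visit N → queue [M, P, O]
Visit M; enqueue A → queue [P, O, A]
Visit P → queue [O, A]
Visit O; enqueue L → queue [A, L]
Visit A; enqueue B → queue [L, B]
Visit L → queue [B]
Visit B → queue []

C → K → J → H → D → Q → E → I → G → F → N → M → P → O → A → L → B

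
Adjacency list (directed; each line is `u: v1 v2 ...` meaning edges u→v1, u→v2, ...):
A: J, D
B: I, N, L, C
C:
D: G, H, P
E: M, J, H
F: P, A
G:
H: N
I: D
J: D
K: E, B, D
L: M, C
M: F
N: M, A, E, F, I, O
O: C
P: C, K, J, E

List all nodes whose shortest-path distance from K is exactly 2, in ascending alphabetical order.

C, G, H, I, J, L, M, N, P

Level 0: K
Level 1: B, D, E
Level 2: C, G, H, I, J, L, M, N, P
Level 3: A, F, O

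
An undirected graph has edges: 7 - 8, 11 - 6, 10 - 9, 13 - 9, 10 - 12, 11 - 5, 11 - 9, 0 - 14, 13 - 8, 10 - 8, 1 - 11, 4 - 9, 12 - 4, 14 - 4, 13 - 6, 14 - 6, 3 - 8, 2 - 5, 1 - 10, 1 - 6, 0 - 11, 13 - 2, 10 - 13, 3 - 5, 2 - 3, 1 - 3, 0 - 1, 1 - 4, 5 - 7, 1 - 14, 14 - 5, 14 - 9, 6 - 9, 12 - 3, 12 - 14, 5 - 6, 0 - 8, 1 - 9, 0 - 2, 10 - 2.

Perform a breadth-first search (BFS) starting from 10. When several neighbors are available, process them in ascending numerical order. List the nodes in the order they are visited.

Visit 10; enqueue 1, 2, 8, 9, 12, 13 → queue [1, 2, 8, 9, 12, 13]
Visit 1; enqueue 0, 3, 4, 6, 11, 14 → queue [2, 8, 9, 12, 13, 0, 3, 4, 6, 11, 14]
Visit 2; enqueue 5 → queue [8, 9, 12, 13, 0, 3, 4, 6, 11, 14, 5]
Visit 8; enqueue 7 → queue [9, 12, 13, 0, 3, 4, 6, 11, 14, 5, 7]
Visit 9 → queue [12, 13, 0, 3, 4, 6, 11, 14, 5, 7]
Visit 12 → queue [13, 0, 3, 4, 6, 11, 14, 5, 7]
Visit 13 → queue [0, 3, 4, 6, 11, 14, 5, 7]
Visit 0 → queue [3, 4, 6, 11, 14, 5, 7]
Visit 3 → queue [4, 6, 11, 14, 5, 7]
Visit 4 → queue [6, 11, 14, 5, 7]
Visit 6 → queue [11, 14, 5, 7]
Visit 11 → queue [14, 5, 7]
Visit 14 → queue [5, 7]
Visit 5 → queue [7]
Visit 7 → queue []

10, 1, 2, 8, 9, 12, 13, 0, 3, 4, 6, 11, 14, 5, 7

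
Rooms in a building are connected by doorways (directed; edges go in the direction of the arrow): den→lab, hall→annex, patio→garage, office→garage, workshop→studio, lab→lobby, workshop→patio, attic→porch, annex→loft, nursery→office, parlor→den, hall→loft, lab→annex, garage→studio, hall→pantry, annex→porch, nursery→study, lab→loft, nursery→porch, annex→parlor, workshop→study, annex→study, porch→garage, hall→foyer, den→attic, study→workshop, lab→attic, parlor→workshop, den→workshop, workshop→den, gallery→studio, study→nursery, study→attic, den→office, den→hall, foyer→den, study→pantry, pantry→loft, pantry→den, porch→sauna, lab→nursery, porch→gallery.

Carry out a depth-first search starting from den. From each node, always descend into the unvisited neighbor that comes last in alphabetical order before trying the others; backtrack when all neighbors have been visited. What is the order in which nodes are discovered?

Visit den
den → workshop
workshop → study
study → pantry
pantry → loft
study → nursery
nursery → porch
porch → sauna
porch → garage
garage → studio
porch → gallery
nursery → office
study → attic
workshop → patio
den → lab
lab → lobby
lab → annex
annex → parlor
den → hall
hall → foyer

den -> workshop -> study -> pantry -> loft -> nursery -> porch -> sauna -> garage -> studio -> gallery -> office -> attic -> patio -> lab -> lobby -> annex -> parlor -> hall -> foyer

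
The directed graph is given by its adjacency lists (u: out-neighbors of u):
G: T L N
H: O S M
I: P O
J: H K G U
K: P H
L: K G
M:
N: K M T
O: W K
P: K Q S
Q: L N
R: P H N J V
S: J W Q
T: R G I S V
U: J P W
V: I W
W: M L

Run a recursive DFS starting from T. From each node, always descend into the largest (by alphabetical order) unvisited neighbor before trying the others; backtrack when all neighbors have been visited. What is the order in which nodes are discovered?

T V W M L K P S Q N J U H O G I R

Visit T
T → V
V → W
W → M
W → L
L → K
K → P
P → S
S → Q
Q → N
S → J
J → U
J → H
H → O
J → G
V → I
T → R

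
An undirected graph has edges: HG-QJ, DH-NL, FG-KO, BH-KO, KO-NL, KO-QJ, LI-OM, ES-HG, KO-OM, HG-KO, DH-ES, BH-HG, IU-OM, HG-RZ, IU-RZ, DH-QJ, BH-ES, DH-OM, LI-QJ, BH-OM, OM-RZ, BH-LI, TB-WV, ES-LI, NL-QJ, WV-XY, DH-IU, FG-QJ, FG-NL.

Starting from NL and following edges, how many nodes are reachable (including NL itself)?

BFS from NL visits: NL, DH, FG, KO, QJ, ES, IU, OM, BH, HG, LI, RZ
Reachable nodes: 12 of 15 total.

12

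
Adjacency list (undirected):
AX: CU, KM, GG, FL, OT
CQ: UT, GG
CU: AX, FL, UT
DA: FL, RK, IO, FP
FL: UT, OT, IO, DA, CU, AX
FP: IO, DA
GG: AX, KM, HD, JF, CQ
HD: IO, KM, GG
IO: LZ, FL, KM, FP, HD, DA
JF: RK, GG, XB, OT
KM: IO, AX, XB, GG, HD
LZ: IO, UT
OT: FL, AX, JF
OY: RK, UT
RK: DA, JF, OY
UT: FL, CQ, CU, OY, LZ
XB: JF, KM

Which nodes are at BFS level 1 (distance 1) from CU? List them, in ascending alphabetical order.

Level 0: CU
Level 1: AX, FL, UT
Level 2: CQ, DA, GG, IO, KM, LZ, OT, OY
Level 3: FP, HD, JF, RK, XB

AX, FL, UT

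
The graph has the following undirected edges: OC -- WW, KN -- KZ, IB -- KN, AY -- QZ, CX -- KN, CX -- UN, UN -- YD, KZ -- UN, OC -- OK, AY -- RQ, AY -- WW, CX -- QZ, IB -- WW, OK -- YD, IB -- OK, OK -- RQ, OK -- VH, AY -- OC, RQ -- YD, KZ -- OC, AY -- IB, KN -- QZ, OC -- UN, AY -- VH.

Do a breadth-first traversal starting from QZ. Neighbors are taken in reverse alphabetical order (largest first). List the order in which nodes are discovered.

QZ -> KN -> CX -> AY -> KZ -> IB -> UN -> WW -> VH -> RQ -> OC -> OK -> YD

Visit QZ; enqueue KN, CX, AY → queue [KN, CX, AY]
Visit KN; enqueue KZ, IB → queue [CX, AY, KZ, IB]
Visit CX; enqueue UN → queue [AY, KZ, IB, UN]
Visit AY; enqueue WW, VH, RQ, OC → queue [KZ, IB, UN, WW, VH, RQ, OC]
Visit KZ → queue [IB, UN, WW, VH, RQ, OC]
Visit IB; enqueue OK → queue [UN, WW, VH, RQ, OC, OK]
Visit UN; enqueue YD → queue [WW, VH, RQ, OC, OK, YD]
Visit WW → queue [VH, RQ, OC, OK, YD]
Visit VH → queue [RQ, OC, OK, YD]
Visit RQ → queue [OC, OK, YD]
Visit OC → queue [OK, YD]
Visit OK → queue [YD]
Visit YD → queue []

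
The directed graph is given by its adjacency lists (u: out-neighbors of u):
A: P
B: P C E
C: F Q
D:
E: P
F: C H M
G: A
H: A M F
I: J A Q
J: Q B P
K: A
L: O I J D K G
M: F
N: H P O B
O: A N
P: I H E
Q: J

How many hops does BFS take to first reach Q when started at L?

Level 0: L
Level 1: D, G, I, J, K, O
Level 2: A, B, N, P, Q
Level 3: C, E, H
Level 4: F, M
Q first appears at level 2.

2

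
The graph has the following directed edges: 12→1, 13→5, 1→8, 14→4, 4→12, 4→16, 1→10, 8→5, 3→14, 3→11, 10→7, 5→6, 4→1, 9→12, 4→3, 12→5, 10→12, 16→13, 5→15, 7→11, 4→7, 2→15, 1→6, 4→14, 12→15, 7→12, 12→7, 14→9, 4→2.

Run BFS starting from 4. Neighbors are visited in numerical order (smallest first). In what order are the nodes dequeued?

Visit 4; enqueue 1, 2, 3, 7, 12, 14, 16 → queue [1, 2, 3, 7, 12, 14, 16]
Visit 1; enqueue 6, 8, 10 → queue [2, 3, 7, 12, 14, 16, 6, 8, 10]
Visit 2; enqueue 15 → queue [3, 7, 12, 14, 16, 6, 8, 10, 15]
Visit 3; enqueue 11 → queue [7, 12, 14, 16, 6, 8, 10, 15, 11]
Visit 7 → queue [12, 14, 16, 6, 8, 10, 15, 11]
Visit 12; enqueue 5 → queue [14, 16, 6, 8, 10, 15, 11, 5]
Visit 14; enqueue 9 → queue [16, 6, 8, 10, 15, 11, 5, 9]
Visit 16; enqueue 13 → queue [6, 8, 10, 15, 11, 5, 9, 13]
Visit 6 → queue [8, 10, 15, 11, 5, 9, 13]
Visit 8 → queue [10, 15, 11, 5, 9, 13]
Visit 10 → queue [15, 11, 5, 9, 13]
Visit 15 → queue [11, 5, 9, 13]
Visit 11 → queue [5, 9, 13]
Visit 5 → queue [9, 13]
Visit 9 → queue [13]
Visit 13 → queue []

4 -> 1 -> 2 -> 3 -> 7 -> 12 -> 14 -> 16 -> 6 -> 8 -> 10 -> 15 -> 11 -> 5 -> 9 -> 13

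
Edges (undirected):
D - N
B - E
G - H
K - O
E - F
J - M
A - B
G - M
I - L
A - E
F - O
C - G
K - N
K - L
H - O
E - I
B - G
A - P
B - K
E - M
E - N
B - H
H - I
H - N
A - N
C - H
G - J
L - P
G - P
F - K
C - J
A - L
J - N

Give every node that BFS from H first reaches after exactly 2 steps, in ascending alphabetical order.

Level 0: H
Level 1: B, C, G, I, N, O
Level 2: A, D, E, F, J, K, L, M, P

A, D, E, F, J, K, L, M, P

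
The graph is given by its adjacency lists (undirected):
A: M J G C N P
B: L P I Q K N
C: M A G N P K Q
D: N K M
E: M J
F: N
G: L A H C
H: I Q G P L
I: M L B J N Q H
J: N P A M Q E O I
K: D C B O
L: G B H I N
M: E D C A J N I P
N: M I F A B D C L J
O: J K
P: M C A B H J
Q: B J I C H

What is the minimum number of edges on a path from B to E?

Level 0: B
Level 1: I, K, L, N, P, Q
Level 2: A, C, D, F, G, H, J, M, O
Level 3: E
E first appears at level 3.

3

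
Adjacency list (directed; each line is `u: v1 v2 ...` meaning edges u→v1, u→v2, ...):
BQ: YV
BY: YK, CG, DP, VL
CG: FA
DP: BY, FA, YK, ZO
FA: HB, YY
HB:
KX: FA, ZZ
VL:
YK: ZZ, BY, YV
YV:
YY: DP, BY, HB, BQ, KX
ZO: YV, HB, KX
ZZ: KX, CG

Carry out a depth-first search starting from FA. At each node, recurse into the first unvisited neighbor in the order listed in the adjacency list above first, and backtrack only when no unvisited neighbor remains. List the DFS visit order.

FA, HB, YY, DP, BY, YK, ZZ, KX, CG, YV, VL, ZO, BQ

Visit FA
FA → HB
FA → YY
YY → DP
DP → BY
BY → YK
YK → ZZ
ZZ → KX
ZZ → CG
YK → YV
BY → VL
DP → ZO
YY → BQ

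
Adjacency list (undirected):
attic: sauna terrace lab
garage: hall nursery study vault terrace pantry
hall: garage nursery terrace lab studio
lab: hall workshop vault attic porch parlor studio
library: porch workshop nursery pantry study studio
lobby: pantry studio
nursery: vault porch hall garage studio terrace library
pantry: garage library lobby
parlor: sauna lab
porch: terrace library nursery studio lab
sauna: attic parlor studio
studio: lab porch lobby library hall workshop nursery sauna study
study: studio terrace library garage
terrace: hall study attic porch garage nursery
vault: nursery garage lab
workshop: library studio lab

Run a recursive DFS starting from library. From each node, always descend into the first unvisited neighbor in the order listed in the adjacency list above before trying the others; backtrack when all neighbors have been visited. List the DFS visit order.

library, porch, terrace, hall, garage, nursery, vault, lab, workshop, studio, lobby, pantry, sauna, attic, parlor, study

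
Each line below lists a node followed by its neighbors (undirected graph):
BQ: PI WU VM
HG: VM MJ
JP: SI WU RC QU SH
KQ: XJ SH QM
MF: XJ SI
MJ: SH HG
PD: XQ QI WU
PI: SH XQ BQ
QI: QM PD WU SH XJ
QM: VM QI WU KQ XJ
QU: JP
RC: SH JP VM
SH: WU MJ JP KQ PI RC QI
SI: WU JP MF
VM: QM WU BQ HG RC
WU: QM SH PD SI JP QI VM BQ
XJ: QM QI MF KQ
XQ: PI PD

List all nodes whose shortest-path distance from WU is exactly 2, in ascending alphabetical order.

HG, KQ, MF, MJ, PI, QU, RC, XJ, XQ

Level 0: WU
Level 1: BQ, JP, PD, QI, QM, SH, SI, VM
Level 2: HG, KQ, MF, MJ, PI, QU, RC, XJ, XQ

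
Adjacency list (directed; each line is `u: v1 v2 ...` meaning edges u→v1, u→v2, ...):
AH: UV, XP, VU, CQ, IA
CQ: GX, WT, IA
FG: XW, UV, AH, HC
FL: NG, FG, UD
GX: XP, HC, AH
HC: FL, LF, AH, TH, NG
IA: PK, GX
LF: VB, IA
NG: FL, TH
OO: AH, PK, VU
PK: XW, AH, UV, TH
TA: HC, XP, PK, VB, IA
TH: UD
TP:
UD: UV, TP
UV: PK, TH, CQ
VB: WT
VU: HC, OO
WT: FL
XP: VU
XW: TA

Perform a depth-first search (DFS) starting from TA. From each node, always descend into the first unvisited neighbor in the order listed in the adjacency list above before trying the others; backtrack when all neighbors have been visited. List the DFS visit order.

TA → HC → FL → NG → TH → UD → UV → PK → XW → AH → XP → VU → OO → CQ → GX → WT → IA → TP → FG → LF → VB

Visit TA
TA → HC
HC → FL
FL → NG
NG → TH
TH → UD
UD → UV
UV → PK
PK → XW
PK → AH
AH → XP
XP → VU
VU → OO
AH → CQ
CQ → GX
CQ → WT
CQ → IA
UD → TP
FL → FG
HC → LF
LF → VB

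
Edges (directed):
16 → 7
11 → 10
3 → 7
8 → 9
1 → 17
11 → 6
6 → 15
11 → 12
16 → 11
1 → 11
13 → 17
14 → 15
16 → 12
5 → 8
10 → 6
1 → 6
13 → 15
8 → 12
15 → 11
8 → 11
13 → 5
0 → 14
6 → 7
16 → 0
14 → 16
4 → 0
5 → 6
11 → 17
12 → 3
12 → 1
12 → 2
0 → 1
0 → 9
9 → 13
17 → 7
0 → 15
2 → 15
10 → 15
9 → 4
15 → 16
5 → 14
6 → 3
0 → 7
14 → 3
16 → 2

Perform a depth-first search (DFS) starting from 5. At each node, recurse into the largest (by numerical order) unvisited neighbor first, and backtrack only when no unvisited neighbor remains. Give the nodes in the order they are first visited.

Visit 5
5 → 14
14 → 16
16 → 12
12 → 3
3 → 7
12 → 2
2 → 15
15 → 11
11 → 17
11 → 10
10 → 6
12 → 1
16 → 0
0 → 9
9 → 13
9 → 4
5 → 8

5 → 14 → 16 → 12 → 3 → 7 → 2 → 15 → 11 → 17 → 10 → 6 → 1 → 0 → 9 → 13 → 4 → 8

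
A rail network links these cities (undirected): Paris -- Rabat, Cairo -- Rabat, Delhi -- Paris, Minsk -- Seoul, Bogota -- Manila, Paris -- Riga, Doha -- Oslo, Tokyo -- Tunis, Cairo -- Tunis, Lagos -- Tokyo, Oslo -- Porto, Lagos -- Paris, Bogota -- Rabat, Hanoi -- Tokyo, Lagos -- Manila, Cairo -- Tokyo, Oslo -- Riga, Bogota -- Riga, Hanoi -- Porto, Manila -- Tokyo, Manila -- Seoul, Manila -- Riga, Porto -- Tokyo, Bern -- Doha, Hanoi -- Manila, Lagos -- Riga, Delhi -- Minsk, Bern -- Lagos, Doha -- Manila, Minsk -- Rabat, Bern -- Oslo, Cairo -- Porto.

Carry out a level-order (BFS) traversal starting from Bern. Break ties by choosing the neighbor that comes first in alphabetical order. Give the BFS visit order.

Bern Doha Lagos Oslo Manila Paris Riga Tokyo Porto Bogota Hanoi Seoul Delhi Rabat Cairo Tunis Minsk

Visit Bern; enqueue Doha, Lagos, Oslo → queue [Doha, Lagos, Oslo]
Visit Doha; enqueue Manila → queue [Lagos, Oslo, Manila]
Visit Lagos; enqueue Paris, Riga, Tokyo → queue [Oslo, Manila, Paris, Riga, Tokyo]
Visit Oslo; enqueue Porto → queue [Manila, Paris, Riga, Tokyo, Porto]
Visit Manila; enqueue Bogota, Hanoi, Seoul → queue [Paris, Riga, Tokyo, Porto, Bogota, Hanoi, Seoul]
Visit Paris; enqueue Delhi, Rabat → queue [Riga, Tokyo, Porto, Bogota, Hanoi, Seoul, Delhi, Rabat]
Visit Riga → queue [Tokyo, Porto, Bogota, Hanoi, Seoul, Delhi, Rabat]
Visit Tokyo; enqueue Cairo, Tunis → queue [Porto, Bogota, Hanoi, Seoul, Delhi, Rabat, Cairo, Tunis]
Visit Porto → queue [Bogota, Hanoi, Seoul, Delhi, Rabat, Cairo, Tunis]
Visit Bogota → queue [Hanoi, Seoul, Delhi, Rabat, Cairo, Tunis]
Visit Hanoi → queue [Seoul, Delhi, Rabat, Cairo, Tunis]
Visit Seoul; enqueue Minsk → queue [Delhi, Rabat, Cairo, Tunis, Minsk]
Visit Delhi → queue [Rabat, Cairo, Tunis, Minsk]
Visit Rabat → queue [Cairo, Tunis, Minsk]
Visit Cairo → queue [Tunis, Minsk]
Visit Tunis → queue [Minsk]
Visit Minsk → queue []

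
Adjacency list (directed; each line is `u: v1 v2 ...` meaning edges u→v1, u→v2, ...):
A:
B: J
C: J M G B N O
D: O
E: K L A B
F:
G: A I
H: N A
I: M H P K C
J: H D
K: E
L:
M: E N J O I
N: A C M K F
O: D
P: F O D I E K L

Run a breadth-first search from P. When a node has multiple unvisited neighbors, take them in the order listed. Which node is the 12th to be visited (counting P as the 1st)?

Visit P; enqueue F, O, D, I, E, K, L → queue [F, O, D, I, E, K, L]
Visit F → queue [O, D, I, E, K, L]
Visit O → queue [D, I, E, K, L]
Visit D → queue [I, E, K, L]
Visit I; enqueue M, H, C → queue [E, K, L, M, H, C]
Visit E; enqueue A, B → queue [K, L, M, H, C, A, B]
Visit K → queue [L, M, H, C, A, B]
Visit L → queue [M, H, C, A, B]
Visit M; enqueue N, J → queue [H, C, A, B, N, J]
Visit H → queue [C, A, B, N, J]
Visit C; enqueue G → queue [A, B, N, J, G]
Visit A → queue [B, N, J, G]
Visit B → queue [N, J, G]
Visit N → queue [J, G]
Visit J → queue [G]
Visit G → queue []

Visit order: P, F, O, D, I, E, K, L, M, H, C, A, B, N, J, G

A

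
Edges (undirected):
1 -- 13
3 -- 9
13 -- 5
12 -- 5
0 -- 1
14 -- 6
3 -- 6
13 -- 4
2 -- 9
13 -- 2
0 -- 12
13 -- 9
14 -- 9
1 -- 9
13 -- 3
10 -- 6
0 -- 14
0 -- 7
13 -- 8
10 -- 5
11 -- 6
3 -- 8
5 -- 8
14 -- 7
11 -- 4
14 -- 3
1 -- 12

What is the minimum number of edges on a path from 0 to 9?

2

Level 0: 0
Level 1: 1, 7, 12, 14
Level 2: 3, 5, 6, 9, 13
Level 3: 2, 4, 8, 10, 11
9 first appears at level 2.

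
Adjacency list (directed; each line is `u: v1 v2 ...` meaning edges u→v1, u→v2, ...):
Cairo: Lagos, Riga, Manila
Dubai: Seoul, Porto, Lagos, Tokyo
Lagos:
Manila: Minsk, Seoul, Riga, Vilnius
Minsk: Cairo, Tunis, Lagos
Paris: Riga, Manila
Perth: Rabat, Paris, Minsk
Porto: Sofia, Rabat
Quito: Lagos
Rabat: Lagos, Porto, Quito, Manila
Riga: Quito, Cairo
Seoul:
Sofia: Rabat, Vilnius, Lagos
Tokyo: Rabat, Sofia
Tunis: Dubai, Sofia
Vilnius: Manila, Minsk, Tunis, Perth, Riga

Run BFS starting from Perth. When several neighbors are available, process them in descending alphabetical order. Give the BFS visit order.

Perth Rabat Paris Minsk Quito Porto Manila Lagos Riga Tunis Cairo Sofia Vilnius Seoul Dubai Tokyo

Visit Perth; enqueue Rabat, Paris, Minsk → queue [Rabat, Paris, Minsk]
Visit Rabat; enqueue Quito, Porto, Manila, Lagos → queue [Paris, Minsk, Quito, Porto, Manila, Lagos]
Visit Paris; enqueue Riga → queue [Minsk, Quito, Porto, Manila, Lagos, Riga]
Visit Minsk; enqueue Tunis, Cairo → queue [Quito, Porto, Manila, Lagos, Riga, Tunis, Cairo]
Visit Quito → queue [Porto, Manila, Lagos, Riga, Tunis, Cairo]
Visit Porto; enqueue Sofia → queue [Manila, Lagos, Riga, Tunis, Cairo, Sofia]
Visit Manila; enqueue Vilnius, Seoul → queue [Lagos, Riga, Tunis, Cairo, Sofia, Vilnius, Seoul]
Visit Lagos → queue [Riga, Tunis, Cairo, Sofia, Vilnius, Seoul]
Visit Riga → queue [Tunis, Cairo, Sofia, Vilnius, Seoul]
Visit Tunis; enqueue Dubai → queue [Cairo, Sofia, Vilnius, Seoul, Dubai]
Visit Cairo → queue [Sofia, Vilnius, Seoul, Dubai]
Visit Sofia → queue [Vilnius, Seoul, Dubai]
Visit Vilnius → queue [Seoul, Dubai]
Visit Seoul → queue [Dubai]
Visit Dubai; enqueue Tokyo → queue [Tokyo]
Visit Tokyo → queue []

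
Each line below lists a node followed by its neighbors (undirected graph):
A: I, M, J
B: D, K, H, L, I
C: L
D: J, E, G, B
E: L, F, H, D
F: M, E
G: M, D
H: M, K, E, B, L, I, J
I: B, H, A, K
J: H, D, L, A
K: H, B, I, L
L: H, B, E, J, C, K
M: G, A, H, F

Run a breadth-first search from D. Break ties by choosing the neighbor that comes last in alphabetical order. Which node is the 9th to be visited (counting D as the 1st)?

Visit D; enqueue J, G, E, B → queue [J, G, E, B]
Visit J; enqueue L, H, A → queue [G, E, B, L, H, A]
Visit G; enqueue M → queue [E, B, L, H, A, M]
Visit E; enqueue F → queue [B, L, H, A, M, F]
Visit B; enqueue K, I → queue [L, H, A, M, F, K, I]
Visit L; enqueue C → queue [H, A, M, F, K, I, C]
Visit H → queue [A, M, F, K, I, C]
Visit A → queue [M, F, K, I, C]
Visit M → queue [F, K, I, C]
Visit F → queue [K, I, C]
Visit K → queue [I, C]
Visit I → queue [C]
Visit C → queue []

Visit order: D, J, G, E, B, L, H, A, M, F, K, I, C

M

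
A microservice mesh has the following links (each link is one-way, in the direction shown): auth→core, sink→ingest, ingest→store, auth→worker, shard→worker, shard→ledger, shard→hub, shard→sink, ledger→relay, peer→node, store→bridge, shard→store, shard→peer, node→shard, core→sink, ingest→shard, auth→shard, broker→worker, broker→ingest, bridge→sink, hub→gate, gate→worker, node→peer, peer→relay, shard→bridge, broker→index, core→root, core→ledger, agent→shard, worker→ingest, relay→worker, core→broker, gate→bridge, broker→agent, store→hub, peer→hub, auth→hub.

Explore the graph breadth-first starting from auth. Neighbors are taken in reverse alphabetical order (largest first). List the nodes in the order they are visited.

auth -> worker -> shard -> hub -> core -> ingest -> store -> sink -> peer -> ledger -> bridge -> gate -> root -> broker -> relay -> node -> index -> agent

Visit auth; enqueue worker, shard, hub, core → queue [worker, shard, hub, core]
Visit worker; enqueue ingest → queue [shard, hub, core, ingest]
Visit shard; enqueue store, sink, peer, ledger, bridge → queue [hub, core, ingest, store, sink, peer, ledger, bridge]
Visit hub; enqueue gate → queue [core, ingest, store, sink, peer, ledger, bridge, gate]
Visit core; enqueue root, broker → queue [ingest, store, sink, peer, ledger, bridge, gate, root, broker]
Visit ingest → queue [store, sink, peer, ledger, bridge, gate, root, broker]
Visit store → queue [sink, peer, ledger, bridge, gate, root, broker]
Visit sink → queue [peer, ledger, bridge, gate, root, broker]
Visit peer; enqueue relay, node → queue [ledger, bridge, gate, root, broker, relay, node]
Visit ledger → queue [bridge, gate, root, broker, relay, node]
Visit bridge → queue [gate, root, broker, relay, node]
Visit gate → queue [root, broker, relay, node]
Visit root → queue [broker, relay, node]
Visit broker; enqueue index, agent → queue [relay, node, index, agent]
Visit relay → queue [node, index, agent]
Visit node → queue [index, agent]
Visit index → queue [agent]
Visit agent → queue []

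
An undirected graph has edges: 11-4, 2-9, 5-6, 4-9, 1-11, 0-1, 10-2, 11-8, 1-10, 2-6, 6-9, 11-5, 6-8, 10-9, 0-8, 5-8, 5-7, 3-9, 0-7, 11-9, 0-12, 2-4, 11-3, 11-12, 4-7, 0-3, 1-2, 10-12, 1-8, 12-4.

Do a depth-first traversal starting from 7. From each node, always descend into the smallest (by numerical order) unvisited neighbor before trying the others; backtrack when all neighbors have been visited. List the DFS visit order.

Visit 7
7 → 0
0 → 1
1 → 2
2 → 4
4 → 9
9 → 3
3 → 11
11 → 5
5 → 6
6 → 8
11 → 12
12 → 10

7, 0, 1, 2, 4, 9, 3, 11, 5, 6, 8, 12, 10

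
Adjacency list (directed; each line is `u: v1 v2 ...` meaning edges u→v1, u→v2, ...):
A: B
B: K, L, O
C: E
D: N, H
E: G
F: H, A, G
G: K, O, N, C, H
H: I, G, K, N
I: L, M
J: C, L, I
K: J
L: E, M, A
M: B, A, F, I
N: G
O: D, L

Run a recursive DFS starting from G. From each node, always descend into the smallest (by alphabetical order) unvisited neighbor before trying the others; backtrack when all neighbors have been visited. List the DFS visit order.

Visit G
G → C
C → E
G → H
H → I
I → L
L → A
A → B
B → K
K → J
B → O
O → D
D → N
L → M
M → F

G, C, E, H, I, L, A, B, K, J, O, D, N, M, F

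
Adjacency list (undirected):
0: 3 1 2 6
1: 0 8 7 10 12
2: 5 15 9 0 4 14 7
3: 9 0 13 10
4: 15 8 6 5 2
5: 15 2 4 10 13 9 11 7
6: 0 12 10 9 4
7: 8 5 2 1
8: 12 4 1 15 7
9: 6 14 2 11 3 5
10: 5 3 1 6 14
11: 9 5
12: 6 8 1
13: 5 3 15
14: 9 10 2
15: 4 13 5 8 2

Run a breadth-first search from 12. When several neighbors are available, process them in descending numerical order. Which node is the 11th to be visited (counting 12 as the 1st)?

13

Visit 12; enqueue 8, 6, 1 → queue [8, 6, 1]
Visit 8; enqueue 15, 7, 4 → queue [6, 1, 15, 7, 4]
Visit 6; enqueue 10, 9, 0 → queue [1, 15, 7, 4, 10, 9, 0]
Visit 1 → queue [15, 7, 4, 10, 9, 0]
Visit 15; enqueue 13, 5, 2 → queue [7, 4, 10, 9, 0, 13, 5, 2]
Visit 7 → queue [4, 10, 9, 0, 13, 5, 2]
Visit 4 → queue [10, 9, 0, 13, 5, 2]
Visit 10; enqueue 14, 3 → queue [9, 0, 13, 5, 2, 14, 3]
Visit 9; enqueue 11 → queue [0, 13, 5, 2, 14, 3, 11]
Visit 0 → queue [13, 5, 2, 14, 3, 11]
Visit 13 → queue [5, 2, 14, 3, 11]
Visit 5 → queue [2, 14, 3, 11]
Visit 2 → queue [14, 3, 11]
Visit 14 → queue [3, 11]
Visit 3 → queue [11]
Visit 11 → queue []

Visit order: 12, 8, 6, 1, 15, 7, 4, 10, 9, 0, 13, 5, 2, 14, 3, 11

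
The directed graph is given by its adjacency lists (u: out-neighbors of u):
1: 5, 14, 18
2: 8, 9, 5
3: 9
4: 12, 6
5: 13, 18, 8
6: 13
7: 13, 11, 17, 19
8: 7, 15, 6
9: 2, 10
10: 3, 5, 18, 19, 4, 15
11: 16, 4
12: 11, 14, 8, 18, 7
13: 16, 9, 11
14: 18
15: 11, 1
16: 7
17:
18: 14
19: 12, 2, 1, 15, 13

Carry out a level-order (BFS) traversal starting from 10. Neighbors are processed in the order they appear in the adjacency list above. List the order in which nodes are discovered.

Visit 10; enqueue 3, 5, 18, 19, 4, 15 → queue [3, 5, 18, 19, 4, 15]
Visit 3; enqueue 9 → queue [5, 18, 19, 4, 15, 9]
Visit 5; enqueue 13, 8 → queue [18, 19, 4, 15, 9, 13, 8]
Visit 18; enqueue 14 → queue [19, 4, 15, 9, 13, 8, 14]
Visit 19; enqueue 12, 2, 1 → queue [4, 15, 9, 13, 8, 14, 12, 2, 1]
Visit 4; enqueue 6 → queue [15, 9, 13, 8, 14, 12, 2, 1, 6]
Visit 15; enqueue 11 → queue [9, 13, 8, 14, 12, 2, 1, 6, 11]
Visit 9 → queue [13, 8, 14, 12, 2, 1, 6, 11]
Visit 13; enqueue 16 → queue [8, 14, 12, 2, 1, 6, 11, 16]
Visit 8; enqueue 7 → queue [14, 12, 2, 1, 6, 11, 16, 7]
Visit 14 → queue [12, 2, 1, 6, 11, 16, 7]
Visit 12 → queue [2, 1, 6, 11, 16, 7]
Visit 2 → queue [1, 6, 11, 16, 7]
Visit 1 → queue [6, 11, 16, 7]
Visit 6 → queue [11, 16, 7]
Visit 11 → queue [16, 7]
Visit 16 → queue [7]
Visit 7; enqueue 17 → queue [17]
Visit 17 → queue []

10 3 5 18 19 4 15 9 13 8 14 12 2 1 6 11 16 7 17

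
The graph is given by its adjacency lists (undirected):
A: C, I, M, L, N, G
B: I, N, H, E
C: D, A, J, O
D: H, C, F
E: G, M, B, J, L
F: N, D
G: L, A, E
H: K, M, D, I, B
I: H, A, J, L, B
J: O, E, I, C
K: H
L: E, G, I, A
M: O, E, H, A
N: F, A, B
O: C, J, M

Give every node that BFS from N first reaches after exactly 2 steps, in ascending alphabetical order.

C, D, E, G, H, I, L, M

Level 0: N
Level 1: A, B, F
Level 2: C, D, E, G, H, I, L, M
Level 3: J, K, O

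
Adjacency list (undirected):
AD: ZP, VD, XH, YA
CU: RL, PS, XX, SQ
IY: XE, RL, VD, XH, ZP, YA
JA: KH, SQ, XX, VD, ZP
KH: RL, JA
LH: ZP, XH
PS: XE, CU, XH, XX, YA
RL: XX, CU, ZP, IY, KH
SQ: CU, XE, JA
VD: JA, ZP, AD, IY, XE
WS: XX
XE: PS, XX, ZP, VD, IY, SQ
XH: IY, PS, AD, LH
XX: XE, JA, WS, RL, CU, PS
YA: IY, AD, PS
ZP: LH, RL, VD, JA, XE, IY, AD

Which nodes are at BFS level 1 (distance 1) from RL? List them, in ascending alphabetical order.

Level 0: RL
Level 1: CU, IY, KH, XX, ZP
Level 2: AD, JA, LH, PS, SQ, VD, WS, XE, XH, YA

CU, IY, KH, XX, ZP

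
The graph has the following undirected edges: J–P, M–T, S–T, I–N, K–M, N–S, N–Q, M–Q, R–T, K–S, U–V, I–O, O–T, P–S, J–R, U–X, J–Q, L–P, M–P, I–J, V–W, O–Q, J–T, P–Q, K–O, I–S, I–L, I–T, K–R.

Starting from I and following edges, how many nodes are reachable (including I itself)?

BFS from I visits: I, J, L, N, O, S, T, P, Q, R, K, M
Reachable nodes: 12 of 16 total.

12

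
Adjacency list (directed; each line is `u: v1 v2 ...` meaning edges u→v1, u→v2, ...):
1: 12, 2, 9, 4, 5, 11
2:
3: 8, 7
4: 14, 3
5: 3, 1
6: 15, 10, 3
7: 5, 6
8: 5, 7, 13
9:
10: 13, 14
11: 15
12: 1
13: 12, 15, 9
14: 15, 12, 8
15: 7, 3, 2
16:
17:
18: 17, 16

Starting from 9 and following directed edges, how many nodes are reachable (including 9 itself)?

BFS from 9 visits: 9
Reachable nodes: 1 of 18 total.

1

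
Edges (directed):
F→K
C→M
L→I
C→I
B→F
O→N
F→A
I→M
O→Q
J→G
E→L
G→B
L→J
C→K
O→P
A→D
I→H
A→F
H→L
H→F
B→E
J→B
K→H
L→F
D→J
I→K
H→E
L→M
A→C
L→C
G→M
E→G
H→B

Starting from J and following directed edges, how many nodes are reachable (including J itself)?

13

BFS from J visits: J, B, G, E, F, M, L, A, K, C, I, D, H
Reachable nodes: 13 of 17 total.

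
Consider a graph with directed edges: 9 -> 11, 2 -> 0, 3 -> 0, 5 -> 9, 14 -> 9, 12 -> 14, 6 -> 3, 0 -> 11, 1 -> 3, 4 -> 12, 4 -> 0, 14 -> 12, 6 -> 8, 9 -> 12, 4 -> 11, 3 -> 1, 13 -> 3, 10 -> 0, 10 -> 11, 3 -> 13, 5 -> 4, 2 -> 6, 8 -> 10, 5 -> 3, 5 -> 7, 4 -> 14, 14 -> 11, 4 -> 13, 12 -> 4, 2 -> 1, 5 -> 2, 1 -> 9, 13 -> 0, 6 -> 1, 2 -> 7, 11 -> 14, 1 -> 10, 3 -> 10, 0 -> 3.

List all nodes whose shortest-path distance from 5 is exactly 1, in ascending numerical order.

Level 0: 5
Level 1: 2, 3, 4, 7, 9
Level 2: 0, 1, 6, 10, 11, 12, 13, 14
Level 3: 8

2, 3, 4, 7, 9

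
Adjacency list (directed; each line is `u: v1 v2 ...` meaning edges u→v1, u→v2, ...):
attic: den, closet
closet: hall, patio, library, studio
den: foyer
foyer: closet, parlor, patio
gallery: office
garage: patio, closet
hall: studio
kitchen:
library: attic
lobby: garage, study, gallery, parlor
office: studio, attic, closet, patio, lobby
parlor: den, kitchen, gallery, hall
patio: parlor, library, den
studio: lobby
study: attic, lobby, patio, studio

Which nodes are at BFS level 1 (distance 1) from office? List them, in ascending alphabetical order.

attic, closet, lobby, patio, studio

Level 0: office
Level 1: attic, closet, lobby, patio, studio
Level 2: den, gallery, garage, hall, library, parlor, study
Level 3: foyer, kitchen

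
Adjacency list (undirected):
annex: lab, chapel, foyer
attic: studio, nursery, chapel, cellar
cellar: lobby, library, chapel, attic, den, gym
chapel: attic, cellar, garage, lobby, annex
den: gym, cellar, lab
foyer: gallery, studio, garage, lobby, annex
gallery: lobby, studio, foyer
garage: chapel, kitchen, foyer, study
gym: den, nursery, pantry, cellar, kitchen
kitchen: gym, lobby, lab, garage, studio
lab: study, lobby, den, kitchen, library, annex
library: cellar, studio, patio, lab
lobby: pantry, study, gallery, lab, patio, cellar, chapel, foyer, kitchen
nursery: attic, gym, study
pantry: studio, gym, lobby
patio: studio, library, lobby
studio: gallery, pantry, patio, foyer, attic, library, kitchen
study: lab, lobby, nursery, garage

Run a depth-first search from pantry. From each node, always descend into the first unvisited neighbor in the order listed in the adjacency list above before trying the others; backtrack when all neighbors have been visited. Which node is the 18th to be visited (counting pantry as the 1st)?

Visit pantry
pantry → studio
studio → gallery
gallery → lobby
lobby → study
study → lab
lab → den
den → gym
gym → nursery
nursery → attic
attic → chapel
chapel → cellar
cellar → library
library → patio
chapel → garage
garage → kitchen
garage → foyer
foyer → annex

Visit order: pantry, studio, gallery, lobby, study, lab, den, gym, nursery, attic, chapel, cellar, library, patio, garage, kitchen, foyer, annex

annex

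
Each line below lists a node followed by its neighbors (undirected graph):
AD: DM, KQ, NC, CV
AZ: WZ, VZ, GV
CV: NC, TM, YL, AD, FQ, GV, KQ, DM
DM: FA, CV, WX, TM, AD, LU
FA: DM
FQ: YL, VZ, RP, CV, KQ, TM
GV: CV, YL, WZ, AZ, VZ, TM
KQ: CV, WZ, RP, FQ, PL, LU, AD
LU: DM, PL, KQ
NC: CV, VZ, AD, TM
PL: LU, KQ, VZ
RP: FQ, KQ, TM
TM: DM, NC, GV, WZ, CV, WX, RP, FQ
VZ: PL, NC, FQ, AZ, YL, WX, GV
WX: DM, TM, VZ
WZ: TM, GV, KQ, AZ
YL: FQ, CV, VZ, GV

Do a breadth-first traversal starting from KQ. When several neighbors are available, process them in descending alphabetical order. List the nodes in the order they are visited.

Visit KQ; enqueue WZ, RP, PL, LU, FQ, CV, AD → queue [WZ, RP, PL, LU, FQ, CV, AD]
Visit WZ; enqueue TM, GV, AZ → queue [RP, PL, LU, FQ, CV, AD, TM, GV, AZ]
Visit RP → queue [PL, LU, FQ, CV, AD, TM, GV, AZ]
Visit PL; enqueue VZ → queue [LU, FQ, CV, AD, TM, GV, AZ, VZ]
Visit LU; enqueue DM → queue [FQ, CV, AD, TM, GV, AZ, VZ, DM]
Visit FQ; enqueue YL → queue [CV, AD, TM, GV, AZ, VZ, DM, YL]
Visit CV; enqueue NC → queue [AD, TM, GV, AZ, VZ, DM, YL, NC]
Visit AD → queue [TM, GV, AZ, VZ, DM, YL, NC]
Visit TM; enqueue WX → queue [GV, AZ, VZ, DM, YL, NC, WX]
Visit GV → queue [AZ, VZ, DM, YL, NC, WX]
Visit AZ → queue [VZ, DM, YL, NC, WX]
Visit VZ → queue [DM, YL, NC, WX]
Visit DM; enqueue FA → queue [YL, NC, WX, FA]
Visit YL → queue [NC, WX, FA]
Visit NC → queue [WX, FA]
Visit WX → queue [FA]
Visit FA → queue []

KQ -> WZ -> RP -> PL -> LU -> FQ -> CV -> AD -> TM -> GV -> AZ -> VZ -> DM -> YL -> NC -> WX -> FA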